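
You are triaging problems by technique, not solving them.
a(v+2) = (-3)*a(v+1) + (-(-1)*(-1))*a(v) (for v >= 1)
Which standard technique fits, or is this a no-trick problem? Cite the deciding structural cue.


Diagnosis: the characteristic-root method — shift-invariance with fixed coefficients calls for exponential trials; the characteristic polynomial finds every r^v.


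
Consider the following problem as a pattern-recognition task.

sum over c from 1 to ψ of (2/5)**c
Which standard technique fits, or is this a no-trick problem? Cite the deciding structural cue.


Technique: the geometric series formula — each term is 2/5 times the previous one, so the geometric-series formula applies directly.


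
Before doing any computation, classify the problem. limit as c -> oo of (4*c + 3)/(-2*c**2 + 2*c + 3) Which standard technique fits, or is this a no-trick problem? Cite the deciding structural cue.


Method: dominant-term comparison — as c grows, only the highest-degree terms matter — compare leading terms and read the limit off. Differentiating the expression as a single quotient would eventually settle it as well; matching dominant growth settles it immediately.


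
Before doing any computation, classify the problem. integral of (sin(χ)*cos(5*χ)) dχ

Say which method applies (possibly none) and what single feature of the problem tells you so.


Technique: a trigonometric identity — cross-frequency products like sin(χ)*cos(5*χ) are the textbook product-to-sum case — the identity converts them to directly integrable sinusoids.


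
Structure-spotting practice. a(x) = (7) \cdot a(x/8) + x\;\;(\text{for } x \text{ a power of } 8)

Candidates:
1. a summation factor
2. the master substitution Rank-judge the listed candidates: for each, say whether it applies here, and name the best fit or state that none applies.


Verdict: the master substitution — the argument contracts 8-fold per step: reindex x exponentially and solve the linear recurrence in the new index.
- a summation factor — a divided-index call is outside the fixed-shift first-order family a summation factor normalizes.
- the master substitution — applies; the problem has the shape this method handles.


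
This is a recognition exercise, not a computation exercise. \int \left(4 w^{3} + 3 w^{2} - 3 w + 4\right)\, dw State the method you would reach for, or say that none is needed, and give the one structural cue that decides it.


Technique: no special technique — scan for structure and find none: constant multiples of powers of w, integrate directly.


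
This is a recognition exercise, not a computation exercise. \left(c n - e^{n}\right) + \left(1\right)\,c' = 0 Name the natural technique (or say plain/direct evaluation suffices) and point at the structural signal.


Method: a linear integrating factor — linear in the unknown with genuine forcing: multiply through by the exponential of the integrated coefficient and the left side closes into one derivative.


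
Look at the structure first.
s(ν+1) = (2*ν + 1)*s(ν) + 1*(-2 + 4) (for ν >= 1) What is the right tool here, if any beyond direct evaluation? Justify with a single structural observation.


Method: a summation factor — with the index-dependent coefficient 2*ν + 1, dividing by the cumulative product turns the left side into a pure difference.


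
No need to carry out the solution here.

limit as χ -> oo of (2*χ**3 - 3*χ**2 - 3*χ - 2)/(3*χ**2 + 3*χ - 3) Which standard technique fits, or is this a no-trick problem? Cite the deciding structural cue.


Verdict: dominant-term comparison — divide by the highest power of χ present: lower-order terms vanish and the dominant ratio remains. l'Hôpital's at-infinity variant applies to the expression viewed as a single quotient; the leading-term comparison is the direct route.


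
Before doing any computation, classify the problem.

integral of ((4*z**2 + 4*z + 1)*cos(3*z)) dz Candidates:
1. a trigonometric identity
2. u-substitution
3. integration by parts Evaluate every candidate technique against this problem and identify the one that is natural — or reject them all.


Technique: integration by parts — the integrand splits as 4*z**2 + 4*z + 1 times cos(3*z) — repeatedly differentiating the polynomial part kills it, which is the parts ladder.
- a trigonometric identity: there is no trigonometric structure whose rewriting would simplify the integrand.
- u-substitution: no subexpression of the integrand serves as a whole-integral substitution inner — individual terms may offer their own, but none carries its derivative as a factor of the full integrand; a working change of variable would have to be constructed from outside the expression.
- integration by parts: yes, a natural case for it.


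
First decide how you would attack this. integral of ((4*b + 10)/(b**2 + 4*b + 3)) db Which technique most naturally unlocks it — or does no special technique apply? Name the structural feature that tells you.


Technique: partial fractions — once b**2 + 4*b + 3 is factored, each root contributes a simple-fraction term; integrate them one at a time.


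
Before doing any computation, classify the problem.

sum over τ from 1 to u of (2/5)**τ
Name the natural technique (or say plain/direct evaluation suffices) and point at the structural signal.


Best approach: the geometric series formula — check a ratio of consecutive terms: it is 2/5, independent of the index, so the geometric formula closes the sum.


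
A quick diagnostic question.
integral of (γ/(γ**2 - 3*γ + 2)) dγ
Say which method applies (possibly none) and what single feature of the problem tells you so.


Method: partial fractions — break γ**2 - 3*γ + 2 into its roots and the integral splits into logarithm-sized bites.


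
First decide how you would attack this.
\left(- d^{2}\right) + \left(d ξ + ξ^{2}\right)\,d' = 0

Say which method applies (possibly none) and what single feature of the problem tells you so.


Diagnosis: the homogeneous substitution — the slope is degree-zero homogeneous: the ratio substitution v = d/ξ collapses it. This can also be massaged into Bernoulli form (the roles of the variables may need exchanging); the homogeneous substitution avoids that setup.


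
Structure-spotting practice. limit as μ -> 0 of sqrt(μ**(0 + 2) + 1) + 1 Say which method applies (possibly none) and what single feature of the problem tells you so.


Verdict: no special technique — the expression is continuous at 0 — substitute and evaluate; no indeterminate form appears.


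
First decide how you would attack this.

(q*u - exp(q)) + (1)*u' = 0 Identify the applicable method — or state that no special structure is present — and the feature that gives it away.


Best approach: a linear integrating factor — the equation is linear in u with coefficient q; multiplying by the integrating factor exp(∫q) makes the left side a perfect derivative.


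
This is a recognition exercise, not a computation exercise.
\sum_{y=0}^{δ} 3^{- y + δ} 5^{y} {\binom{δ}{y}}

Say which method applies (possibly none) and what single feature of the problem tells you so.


Verdict: the binomial theorem — the binomial coefficients weight matched powers of 5 and 3, which is exactly the expansion of a binomial power.


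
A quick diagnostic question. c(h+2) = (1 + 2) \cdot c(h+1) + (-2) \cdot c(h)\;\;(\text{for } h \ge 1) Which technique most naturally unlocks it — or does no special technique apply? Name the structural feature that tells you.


Diagnosis: the characteristic-root method — no index-dependence in the weights and nothing inhomogeneous: classic characteristic-equation setup.


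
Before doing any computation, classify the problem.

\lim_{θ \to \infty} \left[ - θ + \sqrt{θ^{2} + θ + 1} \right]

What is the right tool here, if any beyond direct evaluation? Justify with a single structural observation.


Verdict: conjugate multiplication — an infinity-minus-infinity difference with a surviving radical — multiply by the conjugate to cancel the divergence.


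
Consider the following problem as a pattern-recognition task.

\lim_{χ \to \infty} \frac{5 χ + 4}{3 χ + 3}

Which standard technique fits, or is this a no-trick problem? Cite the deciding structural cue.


Method: dominant-term comparison — growth-rate triage: the leading powers of χ decide the limit, everything else is noise. l'Hôpital's at-infinity variant applies to the expression viewed as a single quotient; the leading-term comparison is the direct route.


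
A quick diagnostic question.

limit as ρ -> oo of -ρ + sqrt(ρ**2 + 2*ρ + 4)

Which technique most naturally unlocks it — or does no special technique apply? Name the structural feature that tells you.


Method: conjugate multiplication — both pieces blow up but their difference is finite; the conjugate trick rationalizes sqrt(ρ**2 + 2*ρ + 4) - ρ.


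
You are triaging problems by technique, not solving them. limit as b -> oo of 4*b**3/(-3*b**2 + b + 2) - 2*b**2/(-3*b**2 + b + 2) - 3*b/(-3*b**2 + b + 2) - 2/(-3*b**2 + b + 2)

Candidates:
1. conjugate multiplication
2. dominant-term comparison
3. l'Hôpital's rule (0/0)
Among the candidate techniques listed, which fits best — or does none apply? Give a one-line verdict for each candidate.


Diagnosis: dominant-term comparison — divide by the highest power of b present: lower-order terms vanish and the dominant ratio remains.
- conjugate multiplication — multiplying by a conjugate would not remove any indeterminacy here.
- dominant-term comparison — a fit — the right tool for this form.
- l'Hôpital's rule (0/0): as a single quotient the expression runs to ∞/∞ at the limit point — an at-infinity form of the rule would apply, though the leading-growth comparison is the direct reading.


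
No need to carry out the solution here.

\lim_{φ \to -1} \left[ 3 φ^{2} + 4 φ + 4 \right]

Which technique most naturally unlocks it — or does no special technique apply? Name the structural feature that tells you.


Verdict: no special technique — no zero denominators, no indeterminate clash at -1 — substitute and read off the value.


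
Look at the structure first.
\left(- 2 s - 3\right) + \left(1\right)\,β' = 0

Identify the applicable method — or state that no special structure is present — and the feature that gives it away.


Method: no special technique — the slope is a function of s alone, so integrate both sides directly.


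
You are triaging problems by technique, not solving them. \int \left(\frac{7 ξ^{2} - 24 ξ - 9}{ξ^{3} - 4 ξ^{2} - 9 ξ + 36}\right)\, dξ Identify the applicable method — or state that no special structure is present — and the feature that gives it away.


Best approach: partial fractions — a proper rational integrand whose denominator splits into simpler factors — decompose into partial fractions first.


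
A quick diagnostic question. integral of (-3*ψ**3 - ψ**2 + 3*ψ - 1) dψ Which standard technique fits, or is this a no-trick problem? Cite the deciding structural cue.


Best approach: no special technique — the integrand is a sum of constant multiples of powers of ψ — integrate term by term.


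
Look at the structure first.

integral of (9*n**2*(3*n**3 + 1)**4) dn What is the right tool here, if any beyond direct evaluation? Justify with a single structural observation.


Best approach: u-substitution — everything non-trivial happens through the inner expression 3*n**3 + 1, and its derivative accounts for the remaining factor up to a constant, so set u = 3*n**3 + 1. A patient expand-and-integrate also lands it; recognizing the inner expression is the shortcut.


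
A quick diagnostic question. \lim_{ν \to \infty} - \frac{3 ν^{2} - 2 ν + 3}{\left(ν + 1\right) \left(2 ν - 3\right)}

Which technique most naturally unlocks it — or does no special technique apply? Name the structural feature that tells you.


Best approach: dominant-term comparison — divide through by the highest power of ν; every lower-order term dies and the dominant terms decide the limit. Viewed as a single quotient this is an ∞/∞ form — an at-infinity application of l'Hôpital's rule would also resolve it; comparing leading growth reads the answer without differentiating.


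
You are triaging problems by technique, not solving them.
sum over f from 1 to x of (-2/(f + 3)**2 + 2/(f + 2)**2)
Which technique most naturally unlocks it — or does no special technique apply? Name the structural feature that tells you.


Best approach: telescoping — the generic term is a one-step difference of 2/(f + 2)**2, so partial sums shortcut to endpoint evaluation.


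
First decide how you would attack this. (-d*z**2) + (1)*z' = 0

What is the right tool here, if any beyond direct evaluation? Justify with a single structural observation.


Verdict: separation of variables — solved for the derivative, the right side factors as d times z**2 — all d-dependence separates from all z-dependence.


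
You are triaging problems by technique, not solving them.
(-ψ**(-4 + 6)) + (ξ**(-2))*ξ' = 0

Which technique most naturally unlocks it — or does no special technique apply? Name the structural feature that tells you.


Diagnosis: separation of variables — all dependence on the two variables factors apart, the defining separable shape. An exactness check succeeds on this form as well — separation and the potential function arrive at the same answer, separation more directly.


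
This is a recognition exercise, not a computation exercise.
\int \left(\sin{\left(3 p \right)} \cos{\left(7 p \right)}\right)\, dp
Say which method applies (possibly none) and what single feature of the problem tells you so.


Verdict: a trigonometric identity — \sin{\left(3 p \right)} \cos{\left(7 p \right)} is a beat pattern — rewrite the product as a sum of single-frequency waves before integrating.


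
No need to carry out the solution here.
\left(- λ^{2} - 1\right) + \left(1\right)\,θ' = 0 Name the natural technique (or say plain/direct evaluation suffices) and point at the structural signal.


Technique: no special technique — the slope is a function of λ alone, so integrate both sides directly.


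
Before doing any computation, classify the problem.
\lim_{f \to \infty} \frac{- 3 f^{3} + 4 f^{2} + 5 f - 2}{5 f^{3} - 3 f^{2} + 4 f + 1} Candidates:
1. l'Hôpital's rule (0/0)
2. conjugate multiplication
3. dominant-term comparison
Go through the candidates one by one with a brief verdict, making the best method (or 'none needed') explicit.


Diagnosis: dominant-term comparison — divide by the highest power of f present: lower-order terms vanish and the dominant ratio remains.
- l'Hôpital's rule (0/0) — as a single quotient the expression runs to ∞/∞ at the limit point — an at-infinity form of the rule would apply, though the leading-growth comparison is the direct reading.
- conjugate multiplication: rationalization has no target — no divergent radical difference appears.
- dominant-term comparison — applies; the problem has the shape this method handles.


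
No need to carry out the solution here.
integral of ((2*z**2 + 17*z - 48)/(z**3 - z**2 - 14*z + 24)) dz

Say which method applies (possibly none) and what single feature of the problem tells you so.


Technique: partial fractions — the denominator z**3 - z**2 - 14*z + 24 factors, so the quotient decomposes into elementary partial fractions term by term.


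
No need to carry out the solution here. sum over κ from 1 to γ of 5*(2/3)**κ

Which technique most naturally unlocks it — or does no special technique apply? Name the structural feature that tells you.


Best approach: the geometric series formula — each term is 2/3 times the previous one, so the geometric-series formula applies directly.


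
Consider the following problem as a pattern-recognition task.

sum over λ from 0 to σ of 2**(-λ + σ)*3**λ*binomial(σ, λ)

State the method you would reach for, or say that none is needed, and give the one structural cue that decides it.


Technique: the binomial theorem — terms weighting binomial(σ, λ) against matched powers of 3 and 2 reassemble into (3 + 2)^σ by the binomial theorem.


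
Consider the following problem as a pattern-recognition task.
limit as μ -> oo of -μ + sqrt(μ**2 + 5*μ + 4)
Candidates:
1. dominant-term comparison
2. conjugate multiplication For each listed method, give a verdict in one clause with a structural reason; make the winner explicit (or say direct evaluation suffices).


Verdict: conjugate multiplication — divergence minus divergence hides a finite answer — expose it by pairing sqrt(μ**2 + 5*μ + 4) - μ with its conjugate.
- dominant-term comparison — no ranking of term growth rates resolves the limit here.
- conjugate multiplication: yes, a natural case for it.


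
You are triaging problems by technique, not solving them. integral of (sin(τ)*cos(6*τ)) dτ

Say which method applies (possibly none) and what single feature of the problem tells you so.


Verdict: a trigonometric identity — two different frequencies multiply in sin(τ)*cos(6*τ); the product-to-sum formula separates them.


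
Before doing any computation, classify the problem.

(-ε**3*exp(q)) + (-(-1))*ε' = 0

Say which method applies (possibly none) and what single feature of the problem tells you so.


Verdict: separation of variables — one side of the product carries the independent variable, the other the unknown — the textbook separation shape.


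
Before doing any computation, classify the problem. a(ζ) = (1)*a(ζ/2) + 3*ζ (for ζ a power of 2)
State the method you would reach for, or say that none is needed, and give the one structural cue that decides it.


Verdict: the master substitution — recursion at ζ/2 is multiplicative in the index; logarithmic reindexing via ζ = 2^m linearizes it.


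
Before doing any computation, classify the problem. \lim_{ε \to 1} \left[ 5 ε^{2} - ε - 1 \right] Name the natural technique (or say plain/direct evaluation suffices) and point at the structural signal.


Best approach: no special technique — the function is continuous at 1; evaluation is itself the limit, no machinery required.


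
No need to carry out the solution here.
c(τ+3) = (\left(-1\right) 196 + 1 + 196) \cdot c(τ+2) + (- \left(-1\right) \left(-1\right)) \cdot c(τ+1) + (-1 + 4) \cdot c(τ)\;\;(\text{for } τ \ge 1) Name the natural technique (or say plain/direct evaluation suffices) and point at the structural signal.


Method: the characteristic-root method — the recurrence is linear and homogeneous with constant coefficients, so the ansatz r^τ turns it into a polynomial equation for r.


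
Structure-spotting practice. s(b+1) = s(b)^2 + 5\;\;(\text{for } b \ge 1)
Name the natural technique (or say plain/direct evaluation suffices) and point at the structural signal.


Diagnosis: no special technique — the sequence value feeds back through itself nonlinearly — linear superposition fails, and every superposition-based closed form fails with it.


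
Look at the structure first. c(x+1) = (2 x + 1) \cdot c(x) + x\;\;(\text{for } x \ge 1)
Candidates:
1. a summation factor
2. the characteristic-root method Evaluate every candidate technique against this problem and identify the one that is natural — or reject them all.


Diagnosis: a summation factor — with the index-dependent coefficient 2 x + 1, dividing by the cumulative product turns the left side into a pure difference.
- a summation factor: yes, a natural case for it.
- the characteristic-root method: the coefficients vary with the index, breaking the constant-coefficient structure the method needs.


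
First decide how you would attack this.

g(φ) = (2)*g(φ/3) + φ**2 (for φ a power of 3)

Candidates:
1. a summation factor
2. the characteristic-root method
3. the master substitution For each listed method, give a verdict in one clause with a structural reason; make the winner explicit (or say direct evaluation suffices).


Best approach: the master substitution — the index is divided (φ/3), not shifted — substitute φ = 3^m to straighten it into a shift recurrence.
- a summation factor: the recursion divides its index rather than shifting it — there is no previous-term chain for a summation factor to telescope.
- the characteristic-root method: a divided-index call is not the fixed-shift linear shape that characteristic roots solve.
- the master substitution: applies; the problem has the shape this method handles.


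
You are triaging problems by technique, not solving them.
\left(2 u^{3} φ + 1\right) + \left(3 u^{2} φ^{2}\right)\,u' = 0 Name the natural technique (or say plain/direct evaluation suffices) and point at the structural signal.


Technique: the exact-equation method — the cross partial derivatives of 2 u^{3} φ + 1 and 3 u^{2} φ^{2} agree, so the left side is the total differential of one potential in φ and u.


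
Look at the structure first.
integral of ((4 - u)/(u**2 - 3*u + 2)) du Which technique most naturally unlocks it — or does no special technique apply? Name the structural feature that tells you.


Technique: partial fractions — the denominator u**2 - 3*u + 2 factors, so the quotient decomposes into elementary partial fractions term by term.


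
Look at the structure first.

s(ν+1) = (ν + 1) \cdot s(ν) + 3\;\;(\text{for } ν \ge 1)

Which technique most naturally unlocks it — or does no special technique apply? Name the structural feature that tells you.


Diagnosis: a summation factor — with the index-dependent coefficient ν + 1, dividing by the cumulative product turns the left side into a pure difference.


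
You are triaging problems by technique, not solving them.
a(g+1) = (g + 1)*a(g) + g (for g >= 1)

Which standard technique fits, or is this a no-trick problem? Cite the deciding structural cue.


Verdict: a summation factor — it is first-order linear but the coefficient g + 1 depends on the index, so multiply through by a summation factor to telescope it.


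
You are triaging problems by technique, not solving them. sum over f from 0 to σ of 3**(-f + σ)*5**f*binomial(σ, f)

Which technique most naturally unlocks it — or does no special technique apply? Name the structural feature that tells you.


Diagnosis: the binomial theorem — the summand is term f of a binomial expansion in 5 and 3; the whole sum is a single power.


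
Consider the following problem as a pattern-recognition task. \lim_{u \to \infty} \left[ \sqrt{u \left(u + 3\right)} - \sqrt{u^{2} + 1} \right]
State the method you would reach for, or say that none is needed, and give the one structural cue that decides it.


Best approach: conjugate multiplication — both pieces blow up but their difference is finite; the conjugate trick rationalizes \sqrt{u \left(u + 3\right)} - \sqrt{u^{2} + 1}.


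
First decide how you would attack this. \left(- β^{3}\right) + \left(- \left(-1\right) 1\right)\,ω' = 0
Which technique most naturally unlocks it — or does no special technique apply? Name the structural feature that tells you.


Best approach: no special technique — the slope is a pure function of β; integrate both sides and be done.


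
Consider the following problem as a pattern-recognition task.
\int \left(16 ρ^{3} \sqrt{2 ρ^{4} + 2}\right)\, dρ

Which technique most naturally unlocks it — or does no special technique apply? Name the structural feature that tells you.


Technique: u-substitution — differentiating the inner expression 2 ρ^{4} + 2 produces the factor 16 ρ^{3} up to a constant multiple, so substituting u = 2 ρ^{4} + 2 reduces everything to a one-variable integral in u.


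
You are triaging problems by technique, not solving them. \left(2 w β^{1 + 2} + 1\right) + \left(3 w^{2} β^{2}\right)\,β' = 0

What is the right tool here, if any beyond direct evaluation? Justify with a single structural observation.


Technique: the exact-equation method — this form is already the differential of something: the matching mixed partials of (2 w β^{1 + 2} + 1) and 3 w^{2} β^{2} prove it.


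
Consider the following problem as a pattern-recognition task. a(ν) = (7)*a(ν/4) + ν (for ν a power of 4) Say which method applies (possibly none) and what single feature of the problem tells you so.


Method: the master substitution — the recursive call is at index ν/4 rather than a shift, a divide-and-conquer shape — substituting ν = 4^m linearizes it.


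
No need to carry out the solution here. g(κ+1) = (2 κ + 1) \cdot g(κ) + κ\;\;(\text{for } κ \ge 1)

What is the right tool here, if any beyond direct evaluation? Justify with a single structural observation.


Method: a summation factor — because the multiplier 2 κ + 1 is index-dependent, divide through by its running product and sum the resulting differences.


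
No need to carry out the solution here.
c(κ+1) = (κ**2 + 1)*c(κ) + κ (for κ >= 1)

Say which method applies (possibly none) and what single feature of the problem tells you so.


Diagnosis: a summation factor — an index-dependent multiplier κ**2 + 1 rules out characteristic roots; a summation factor converts it to a pure difference.


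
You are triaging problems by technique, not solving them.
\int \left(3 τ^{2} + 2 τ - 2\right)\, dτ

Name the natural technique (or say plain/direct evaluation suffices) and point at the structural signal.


Diagnosis: no special technique — scan for structure and find none: constant multiples of powers of τ, integrate directly.


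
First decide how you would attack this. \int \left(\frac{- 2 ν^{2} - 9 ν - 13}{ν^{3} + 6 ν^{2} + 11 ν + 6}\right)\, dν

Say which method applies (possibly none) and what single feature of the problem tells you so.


Verdict: partial fractions — each factor of ν^{3} + 6 ν^{2} + 11 ν + 6 owns one elementary piece of the integrand — separate them and integrate piecewise.


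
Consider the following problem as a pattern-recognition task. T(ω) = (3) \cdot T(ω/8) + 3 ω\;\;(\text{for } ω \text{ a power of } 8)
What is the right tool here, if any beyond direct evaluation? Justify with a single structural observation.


Best approach: the master substitution — the argument contracts 8-fold per step: reindex ω exponentially and solve the linear recurrence in the new index.


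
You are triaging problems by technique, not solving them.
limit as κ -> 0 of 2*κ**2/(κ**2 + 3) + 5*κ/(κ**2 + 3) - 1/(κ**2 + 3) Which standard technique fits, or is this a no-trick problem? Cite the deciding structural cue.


Technique: no special technique — nothing blocks direct substitution at 0: plug in and finish.


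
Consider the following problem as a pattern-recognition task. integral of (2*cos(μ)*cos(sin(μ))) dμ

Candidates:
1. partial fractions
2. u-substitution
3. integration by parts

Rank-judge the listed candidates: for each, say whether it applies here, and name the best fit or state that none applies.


Method: u-substitution — viewed as a product, the integrand is a composition evaluated at sin(μ) times (a constant multiple of) that inner expression's derivative, so u = sin(μ) makes it elementary.
- partial fractions — the expression is not a ratio of polynomials that decomposes further.
- u-substitution: applies; the problem has the shape this method handles.
- integration by parts — the integrand does not split as a nonconstant polynomial times an exp, sine, cosine of a linear argument, or logarithm — no polynomial-kernel parts product to differentiate one side of.


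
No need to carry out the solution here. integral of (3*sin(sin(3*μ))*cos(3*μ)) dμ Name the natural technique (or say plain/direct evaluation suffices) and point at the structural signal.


Method: u-substitution — collected, the integrand has one factor that is, up to a constant, the derivative of an inner expression the rest depends on — substitute for that inner expression.


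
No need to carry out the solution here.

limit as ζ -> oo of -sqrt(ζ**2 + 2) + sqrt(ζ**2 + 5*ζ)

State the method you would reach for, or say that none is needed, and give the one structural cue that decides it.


Method: conjugate multiplication — infinity minus infinity with a radical in play — multiply by the conjugate so the divergences of sqrt(ζ**2 + 5*ζ) and sqrt(ζ**2 + 2) annihilate.


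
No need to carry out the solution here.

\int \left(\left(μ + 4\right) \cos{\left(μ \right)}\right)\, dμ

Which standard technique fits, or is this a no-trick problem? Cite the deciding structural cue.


Best approach: integration by parts — a polynomial factor μ + 4 multiplies \cos{\left(μ \right)}; differentiating μ + 4 lowers its degree while \cos{\left(μ \right)} integrates cleanly, so parts wins.


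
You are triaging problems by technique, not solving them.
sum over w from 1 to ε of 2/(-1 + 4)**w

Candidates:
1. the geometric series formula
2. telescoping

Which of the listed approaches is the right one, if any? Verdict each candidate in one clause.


Diagnosis: the geometric series formula — consecutive terms stand in a fixed index-free ratio — the geometric sum formula closes it.
- the geometric series formula: a fit — the right tool for this form.
- telescoping: the terms as presented offer no neighboring cancellation — a telescoping rewrite may exist, but the displayed structure does not hand one over.


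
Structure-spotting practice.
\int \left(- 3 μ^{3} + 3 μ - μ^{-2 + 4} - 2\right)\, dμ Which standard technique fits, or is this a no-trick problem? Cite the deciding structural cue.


Diagnosis: no special technique — the integrand is a sum of constant multiples of powers of μ — integrate term by term.


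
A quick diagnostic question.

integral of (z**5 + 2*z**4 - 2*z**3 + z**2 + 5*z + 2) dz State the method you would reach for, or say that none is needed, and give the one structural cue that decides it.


Diagnosis: no special technique — scan for structure and find none: constant multiples of powers of z, integrate directly.


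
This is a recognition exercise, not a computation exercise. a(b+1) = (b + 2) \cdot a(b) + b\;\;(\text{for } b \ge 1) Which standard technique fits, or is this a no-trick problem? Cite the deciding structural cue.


Verdict: a summation factor — first-order, linear, moving coefficient b + 2: the discrete analogue of an integrating factor handles it.


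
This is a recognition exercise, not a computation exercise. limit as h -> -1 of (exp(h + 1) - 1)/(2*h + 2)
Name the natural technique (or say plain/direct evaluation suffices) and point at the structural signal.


Diagnosis: l'Hôpital's rule (0/0) — numerator and denominator both vanish at -1 — a genuine 0/0 form, which is exactly when l'Hôpital applies. One could equally expand both pieces locally and compare leading terms; the rule does that in one stroke.


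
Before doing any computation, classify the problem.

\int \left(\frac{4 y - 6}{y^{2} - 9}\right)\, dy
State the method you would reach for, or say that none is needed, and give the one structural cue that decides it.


Method: partial fractions — the factorization of y^{2} - 9 is the whole battle; after it, each term is a table integral.


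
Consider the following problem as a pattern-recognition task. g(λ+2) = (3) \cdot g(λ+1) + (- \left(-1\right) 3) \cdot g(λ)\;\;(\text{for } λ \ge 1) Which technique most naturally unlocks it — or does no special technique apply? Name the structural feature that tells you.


Technique: the characteristic-root method — this is the constant-coefficient homogeneous case — the whole solution in λ reduces to a polynomial's roots.


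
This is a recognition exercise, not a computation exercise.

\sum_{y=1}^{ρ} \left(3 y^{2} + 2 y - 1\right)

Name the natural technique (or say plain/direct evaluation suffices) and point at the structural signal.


Diagnosis: no special technique — constant-multiple powers of y with no cancellation partners and no common ratio — use the standard power-sum formulas.


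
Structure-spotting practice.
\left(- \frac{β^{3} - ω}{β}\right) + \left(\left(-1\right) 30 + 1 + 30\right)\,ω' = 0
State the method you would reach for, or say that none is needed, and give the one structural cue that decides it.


Verdict: a linear integrating factor — the unknown enters only to the first power against a nonzero forcing term — the integrating-factor template applies directly.


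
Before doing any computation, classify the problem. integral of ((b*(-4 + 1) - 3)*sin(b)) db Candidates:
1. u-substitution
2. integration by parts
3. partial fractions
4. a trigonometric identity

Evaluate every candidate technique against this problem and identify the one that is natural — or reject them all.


Verdict: integration by parts — the integrand splits as (b*(-4 + 1) - 3) times sin(b) — repeatedly differentiating the polynomial part kills it, which is the parts ladder.
- u-substitution: no subexpression of the integrand serves as a whole-integral substitution inner — individual terms may offer their own, but none carries its derivative as a factor of the full integrand; a working change of variable would have to be constructed from outside the expression.
- integration by parts: applicable, and directly so.
- partial fractions: there is no rational-function structure to decompose.
- a trigonometric identity — the trigonometric factor has no even power to reduce and no cross-frequency product to convert — the standard power-reduction and product-to-sum identities do not engage it.


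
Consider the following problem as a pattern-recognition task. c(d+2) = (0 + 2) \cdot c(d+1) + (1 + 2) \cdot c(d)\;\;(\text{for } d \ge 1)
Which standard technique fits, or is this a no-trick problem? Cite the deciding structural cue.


Method: the characteristic-root method — no index-dependence in the weights and nothing inhomogeneous: classic characteristic-equation setup.


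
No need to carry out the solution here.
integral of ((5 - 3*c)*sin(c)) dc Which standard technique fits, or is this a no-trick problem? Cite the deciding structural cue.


Verdict: integration by parts — 5 - 3*c dies after finitely many derivatives while sin(c) cycles under integration — the tabular/parts setup.


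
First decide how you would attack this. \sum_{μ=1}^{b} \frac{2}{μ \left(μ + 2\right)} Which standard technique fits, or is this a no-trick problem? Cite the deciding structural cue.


Diagnosis: telescoping — \frac{2}{μ \left(μ + 2\right)} decomposes into shift-paired simple fractions; the series telescopes to finitely many boundary pieces.


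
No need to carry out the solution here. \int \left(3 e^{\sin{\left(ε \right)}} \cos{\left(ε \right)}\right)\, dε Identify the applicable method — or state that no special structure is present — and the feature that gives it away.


Diagnosis: u-substitution — collected, the integrand has one factor that is, up to a constant, the derivative of an inner expression the rest depends on — substitute for that inner expression.


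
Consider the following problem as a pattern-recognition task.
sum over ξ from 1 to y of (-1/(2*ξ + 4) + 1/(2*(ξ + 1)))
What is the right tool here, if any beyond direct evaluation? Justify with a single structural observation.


Verdict: telescoping — consecutive terms evaluate one function at adjacent indices (1/(2*(ξ + 1)) is its current value): one term's tail is the next term's head, so the chain collapses.


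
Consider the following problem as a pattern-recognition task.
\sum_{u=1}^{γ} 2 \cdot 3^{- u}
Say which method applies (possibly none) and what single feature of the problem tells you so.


Best approach: the geometric series formula — consecutive terms stand in a fixed index-free ratio — the geometric sum formula closes it.


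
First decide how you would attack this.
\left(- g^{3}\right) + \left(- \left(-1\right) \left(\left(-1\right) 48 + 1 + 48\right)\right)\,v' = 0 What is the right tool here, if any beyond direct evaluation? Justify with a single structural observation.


Method: no special technique — the slope is a function of g alone, so integrate both sides directly.


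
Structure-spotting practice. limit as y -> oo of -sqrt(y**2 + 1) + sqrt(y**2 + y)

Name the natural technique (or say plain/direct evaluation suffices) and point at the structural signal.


Diagnosis: conjugate multiplication — sqrt(y**2 + y) and sqrt(y**2 + 1) both blow up, but their difference is tame once the conjugate rationalizes it.


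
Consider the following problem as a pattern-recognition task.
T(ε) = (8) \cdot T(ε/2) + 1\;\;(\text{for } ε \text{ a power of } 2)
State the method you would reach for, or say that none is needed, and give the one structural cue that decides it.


Verdict: the master substitution — the argument shrinks by the factor 2, so measure the index on a logarithmic scale and the recursion becomes a shift.


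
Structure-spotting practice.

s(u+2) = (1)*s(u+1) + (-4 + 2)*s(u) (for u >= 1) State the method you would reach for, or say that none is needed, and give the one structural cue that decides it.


Verdict: the characteristic-root method — the recurrence treats every index alike (constant coefficients, no forcing) — precisely the regime where r^u trials close it.


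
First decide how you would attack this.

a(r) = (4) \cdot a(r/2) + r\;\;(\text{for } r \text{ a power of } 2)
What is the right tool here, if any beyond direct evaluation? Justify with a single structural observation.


Verdict: the master substitution — the argument shrinks by the factor 2, so measure the index on a logarithmic scale and the recursion becomes a shift.


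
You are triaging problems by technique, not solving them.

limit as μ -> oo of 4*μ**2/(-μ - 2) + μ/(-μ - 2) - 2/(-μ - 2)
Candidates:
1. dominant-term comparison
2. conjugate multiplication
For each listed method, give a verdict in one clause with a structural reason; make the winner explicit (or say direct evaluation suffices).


Best approach: dominant-term comparison — as μ grows, only the highest-degree terms matter — compare leading terms and read the limit off.
- dominant-term comparison — a fit — the right tool for this form.
- conjugate multiplication — multiplying by a conjugate would not remove any indeterminacy here.


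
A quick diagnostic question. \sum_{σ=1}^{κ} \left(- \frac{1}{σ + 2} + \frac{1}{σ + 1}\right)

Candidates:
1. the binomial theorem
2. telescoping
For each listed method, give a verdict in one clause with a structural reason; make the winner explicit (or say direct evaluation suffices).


Verdict: telescoping — this sum is a zipper: each term contributes \frac{1}{σ + 1} and removes the next index's value, which the following term puts back, closing term by term.
- the binomial theorem: the terms lack the binomial-coefficient-weighted complementary-power pattern of an expansion.
- telescoping — yes, a natural case for it.


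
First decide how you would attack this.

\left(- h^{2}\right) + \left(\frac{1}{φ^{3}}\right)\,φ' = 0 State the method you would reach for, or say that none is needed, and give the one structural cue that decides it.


Technique: separation of variables — solved for the derivative, the right side factors as h^{2} times φ^{3} — all h-dependence separates from all φ-dependence. The cross-partial test also passes here (vacuously, each side single-variable); the potential-function route would work, separation is simply more immediate.


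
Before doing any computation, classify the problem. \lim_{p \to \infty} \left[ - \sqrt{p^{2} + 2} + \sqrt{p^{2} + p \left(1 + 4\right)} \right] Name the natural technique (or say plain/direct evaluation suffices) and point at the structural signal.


Diagnosis: conjugate multiplication — turning the difference into a conjugate-rationalized ratio makes the limit readable.
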